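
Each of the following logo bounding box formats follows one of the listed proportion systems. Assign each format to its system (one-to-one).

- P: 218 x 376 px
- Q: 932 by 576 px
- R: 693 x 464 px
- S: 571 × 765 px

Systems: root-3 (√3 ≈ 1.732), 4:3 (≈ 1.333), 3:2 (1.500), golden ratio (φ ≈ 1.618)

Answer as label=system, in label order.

P = 376/218 ≈ 1.725 → root-3 (1.732)
Q = 932/576 ≈ 1.618 → golden ratio (1.618)
R = 693/464 ≈ 1.494 → 3:2 (1.500)
S = 765/571 ≈ 1.340 → 4:3 (1.333)

P=root-3, Q=golden ratio, R=3:2, S=4:3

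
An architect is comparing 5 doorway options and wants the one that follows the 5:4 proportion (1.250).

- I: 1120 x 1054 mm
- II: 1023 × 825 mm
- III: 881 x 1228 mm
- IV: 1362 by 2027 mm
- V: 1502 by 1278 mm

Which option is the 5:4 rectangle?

II

Ratios (long/short): I ≈ 1.063; II ≈ 1.240; III ≈ 1.394; IV ≈ 1.488; V ≈ 1.175.
5:4 ≈ 1.250; option II is nearest (Δ 0.010).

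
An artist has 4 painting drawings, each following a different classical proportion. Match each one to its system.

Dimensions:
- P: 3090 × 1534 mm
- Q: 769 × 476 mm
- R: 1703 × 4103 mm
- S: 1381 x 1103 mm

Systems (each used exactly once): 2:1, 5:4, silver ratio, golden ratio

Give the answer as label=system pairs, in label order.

P=2:1, Q=golden ratio, R=silver ratio, S=5:4

Ratios: P ≈ 2.014; Q ≈ 1.616; R ≈ 2.409; S ≈ 1.252.
Targets: 2:1 ≈ 2.000; 5:4 ≈ 1.250; silver ratio ≈ 2.414; golden ratio ≈ 1.618.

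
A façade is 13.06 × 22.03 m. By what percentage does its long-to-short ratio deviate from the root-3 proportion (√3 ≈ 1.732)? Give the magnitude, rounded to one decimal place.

2.6%

Ratio = 22.03 / 13.06 ≈ 1.6868.
Ideal root-3 ≈ 1.7321. |1.6868 − 1.7321| / 1.7321 ≈ 2.62% → 2.6%.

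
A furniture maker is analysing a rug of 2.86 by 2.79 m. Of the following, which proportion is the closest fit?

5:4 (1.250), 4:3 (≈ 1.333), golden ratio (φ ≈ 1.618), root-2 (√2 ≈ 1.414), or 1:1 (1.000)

2.86/2.79 ≈ 1.025. Nearest candidates are 1:1 (1.000, off by 0.025) and 5:4 (1.250, off by 0.225).

1:1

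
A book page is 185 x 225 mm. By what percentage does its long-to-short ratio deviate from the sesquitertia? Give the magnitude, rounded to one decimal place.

Ratio = 225 / 185 ≈ 1.2162.
Ideal 4:3 ≈ 1.3333. |1.2162 − 1.3333| / 1.3333 ≈ 8.78% → 8.8%.

8.8%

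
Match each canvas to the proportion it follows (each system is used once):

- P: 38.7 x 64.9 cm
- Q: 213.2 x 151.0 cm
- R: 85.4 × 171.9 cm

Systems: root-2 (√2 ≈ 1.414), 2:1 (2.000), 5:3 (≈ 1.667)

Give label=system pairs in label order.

P=5:3, Q=root-2, R=2:1

Ratios: P ≈ 1.677; Q ≈ 1.412; R ≈ 2.013.
Targets: root-2 ≈ 1.414; 2:1 ≈ 2.000; 5:3 ≈ 1.667.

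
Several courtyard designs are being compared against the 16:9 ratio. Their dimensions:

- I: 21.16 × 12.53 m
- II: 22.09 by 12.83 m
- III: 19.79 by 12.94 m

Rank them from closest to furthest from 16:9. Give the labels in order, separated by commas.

Ratios: I = 21.16 / 12.53 ≈ 1.689; II = 22.09 / 12.83 ≈ 1.722; III = 19.79 / 12.94 ≈ 1.529.
|Δ from 1.778|: I 0.089; II 0.056; III 0.249.

II, I, III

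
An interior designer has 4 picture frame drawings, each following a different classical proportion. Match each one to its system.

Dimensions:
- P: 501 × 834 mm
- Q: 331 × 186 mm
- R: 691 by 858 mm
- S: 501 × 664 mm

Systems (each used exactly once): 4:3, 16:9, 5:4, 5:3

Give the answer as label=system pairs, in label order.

P=5:3, Q=16:9, R=5:4, S=4:3

P = 834/501 ≈ 1.665 → 5:3 (1.667)
Q = 331/186 ≈ 1.780 → 16:9 (1.778)
R = 858/691 ≈ 1.242 → 5:4 (1.250)
S = 664/501 ≈ 1.325 → 4:3 (1.333)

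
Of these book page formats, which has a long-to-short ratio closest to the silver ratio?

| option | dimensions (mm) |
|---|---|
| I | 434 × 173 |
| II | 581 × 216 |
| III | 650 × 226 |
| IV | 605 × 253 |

Ratios (long/short): I ≈ 2.509; II ≈ 2.690; III ≈ 2.876; IV ≈ 2.391.
silver ratio ≈ 2.414; option IV is nearest (Δ 0.023).

IV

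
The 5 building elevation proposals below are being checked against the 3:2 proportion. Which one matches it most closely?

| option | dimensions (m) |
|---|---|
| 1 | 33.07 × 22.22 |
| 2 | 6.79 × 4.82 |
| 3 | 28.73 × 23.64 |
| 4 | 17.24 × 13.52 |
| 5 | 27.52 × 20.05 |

1

Target 3:2 ≈ 1.500.
1: 1.488 (Δ0.012)  2: 1.409 (Δ0.091)  3: 1.215 (Δ0.285)  4: 1.275 (Δ0.225)  5: 1.373 (Δ0.127)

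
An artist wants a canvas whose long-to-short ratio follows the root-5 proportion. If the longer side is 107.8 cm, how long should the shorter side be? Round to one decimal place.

root-5 ≈ 2.23607.
Shorter side = 107.8 ÷ 2.23607 ≈ 48.210 → 48.2 cm.

48.2 cm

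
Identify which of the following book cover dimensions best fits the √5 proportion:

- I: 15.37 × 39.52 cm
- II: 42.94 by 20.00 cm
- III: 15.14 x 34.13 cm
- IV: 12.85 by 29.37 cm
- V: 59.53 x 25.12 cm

III

Ratios (long/short): I ≈ 2.571; II ≈ 2.147; III ≈ 2.254; IV ≈ 2.286; V ≈ 2.370.
root-5 ≈ 2.236; option III is nearest (Δ 0.018).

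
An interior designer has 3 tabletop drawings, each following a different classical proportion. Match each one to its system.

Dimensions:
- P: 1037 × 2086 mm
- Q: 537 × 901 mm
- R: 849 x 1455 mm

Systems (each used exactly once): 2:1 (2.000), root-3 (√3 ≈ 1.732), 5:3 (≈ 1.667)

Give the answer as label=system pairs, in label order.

P=2:1, Q=5:3, R=root-3

P = 2086/1037 ≈ 2.012 → 2:1 (2.000)
Q = 901/537 ≈ 1.678 → 5:3 (1.667)
R = 1455/849 ≈ 1.714 → root-3 (1.732)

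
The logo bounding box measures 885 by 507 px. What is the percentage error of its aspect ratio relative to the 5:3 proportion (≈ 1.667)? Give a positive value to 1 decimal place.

Ratio = 885 / 507 ≈ 1.7456.
Ideal 5:3 ≈ 1.6667. |1.7456 − 1.6667| / 1.6667 ≈ 4.73% → 4.7%.

4.7%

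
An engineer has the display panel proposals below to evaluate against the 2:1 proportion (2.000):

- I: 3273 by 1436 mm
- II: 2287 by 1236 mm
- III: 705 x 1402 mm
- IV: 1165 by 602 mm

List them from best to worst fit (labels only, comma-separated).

III, IV, II, I

Ratios: I = 3273 / 1436 ≈ 2.279; II = 2287 / 1236 ≈ 1.850; III = 1402 / 705 ≈ 1.989; IV = 1165 / 602 ≈ 1.935.
|Δ from 2.000|: I 0.279; II 0.150; III 0.011; IV 0.065.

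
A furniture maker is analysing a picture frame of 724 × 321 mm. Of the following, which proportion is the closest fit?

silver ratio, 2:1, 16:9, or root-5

Ratio = 724 / 321 ≈ 2.255.
Distances: silver ratio 2.414 (Δ 0.159); 2:1 2.000 (Δ 0.255); 16:9 1.778 (Δ 0.477); root-5 2.236 (Δ 0.019).

root-5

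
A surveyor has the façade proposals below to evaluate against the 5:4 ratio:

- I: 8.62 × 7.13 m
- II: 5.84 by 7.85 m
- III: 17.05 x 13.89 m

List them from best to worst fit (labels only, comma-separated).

Ratios: I = 8.62 / 7.13 ≈ 1.209; II = 7.85 / 5.84 ≈ 1.344; III = 17.05 / 13.89 ≈ 1.228.
|Δ from 1.250|: I 0.041; II 0.094; III 0.022.

III, I, II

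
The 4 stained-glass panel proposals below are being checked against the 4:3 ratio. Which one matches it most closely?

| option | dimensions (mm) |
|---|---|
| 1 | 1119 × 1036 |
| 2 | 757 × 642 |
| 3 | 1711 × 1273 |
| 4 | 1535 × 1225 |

3

Target 4:3 ≈ 1.333.
1: 1.080 (Δ0.253)  2: 1.179 (Δ0.154)  3: 1.344 (Δ0.011)  4: 1.253 (Δ0.080)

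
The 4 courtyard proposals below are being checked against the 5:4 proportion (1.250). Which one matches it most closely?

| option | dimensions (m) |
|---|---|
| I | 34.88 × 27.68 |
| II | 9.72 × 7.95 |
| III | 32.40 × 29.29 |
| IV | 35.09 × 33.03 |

I

Target 5:4 ≈ 1.250.
I: 1.260 (Δ0.010)  II: 1.223 (Δ0.027)  III: 1.106 (Δ0.144)  IV: 1.062 (Δ0.188)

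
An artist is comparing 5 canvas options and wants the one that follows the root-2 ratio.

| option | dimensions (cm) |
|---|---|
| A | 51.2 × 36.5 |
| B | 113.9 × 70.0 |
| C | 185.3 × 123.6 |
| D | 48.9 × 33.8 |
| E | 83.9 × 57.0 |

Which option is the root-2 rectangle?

Ratios (long/short): A ≈ 1.403; B ≈ 1.627; C ≈ 1.499; D ≈ 1.447; E ≈ 1.472.
root-2 ≈ 1.414; option A is nearest (Δ 0.011).

A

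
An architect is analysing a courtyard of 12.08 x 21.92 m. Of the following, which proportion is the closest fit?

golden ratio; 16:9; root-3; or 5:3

16:9

21.92/12.08 ≈ 1.815. Nearest candidates are 16:9 (1.778, off by 0.037) and root-3 (1.732, off by 0.083).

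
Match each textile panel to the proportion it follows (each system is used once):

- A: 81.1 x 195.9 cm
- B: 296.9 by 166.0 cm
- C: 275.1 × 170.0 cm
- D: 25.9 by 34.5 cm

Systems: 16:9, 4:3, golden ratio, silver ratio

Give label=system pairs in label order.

A = 195.9/81.1 ≈ 2.416 → silver ratio (2.414)
B = 296.9/166.0 ≈ 1.789 → 16:9 (1.778)
C = 275.1/170.0 ≈ 1.618 → golden ratio (1.618)
D = 34.5/25.9 ≈ 1.332 → 4:3 (1.333)

A=silver ratio, B=16:9, C=golden ratio, D=4:3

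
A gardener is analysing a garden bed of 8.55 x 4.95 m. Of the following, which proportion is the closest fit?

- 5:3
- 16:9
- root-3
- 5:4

root-3

8.55/4.95 ≈ 1.727. Nearest candidates are root-3 (1.732, off by 0.005) and 16:9 (1.778, off by 0.051).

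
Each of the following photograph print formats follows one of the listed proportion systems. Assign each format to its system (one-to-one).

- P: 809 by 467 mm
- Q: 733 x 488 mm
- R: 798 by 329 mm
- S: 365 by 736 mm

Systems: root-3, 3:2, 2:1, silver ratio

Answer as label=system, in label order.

P=root-3, Q=3:2, R=silver ratio, S=2:1

P = 809/467 ≈ 1.732 → root-3 (1.732)
Q = 733/488 ≈ 1.502 → 3:2 (1.500)
R = 798/329 ≈ 2.426 → silver ratio (2.414)
S = 736/365 ≈ 2.016 → 2:1 (2.000)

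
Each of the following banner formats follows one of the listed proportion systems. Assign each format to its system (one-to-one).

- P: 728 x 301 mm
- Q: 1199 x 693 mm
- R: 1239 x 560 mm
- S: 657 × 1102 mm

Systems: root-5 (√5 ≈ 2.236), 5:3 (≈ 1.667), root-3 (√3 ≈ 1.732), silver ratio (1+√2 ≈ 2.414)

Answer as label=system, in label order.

P=silver ratio, Q=root-3, R=root-5, S=5:3

Ratios: P ≈ 2.419; Q ≈ 1.730; R ≈ 2.212; S ≈ 1.677.
Targets: root-5 ≈ 2.236; 5:3 ≈ 1.667; root-3 ≈ 1.732; silver ratio ≈ 2.414.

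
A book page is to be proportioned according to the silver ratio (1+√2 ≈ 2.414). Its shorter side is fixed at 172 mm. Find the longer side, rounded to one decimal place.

silver ratio ≈ 2.41421.
Longer side = 172 × 2.41421 ≈ 415.244 → 415.2 mm.

415.2 mm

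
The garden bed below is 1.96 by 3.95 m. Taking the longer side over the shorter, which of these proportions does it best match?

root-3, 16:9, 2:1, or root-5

2:1

Ratio = 3.95 / 1.96 ≈ 2.015.
Distances: root-3 1.732 (Δ 0.283); 16:9 1.778 (Δ 0.237); 2:1 2.000 (Δ 0.015); root-5 2.236 (Δ 0.221).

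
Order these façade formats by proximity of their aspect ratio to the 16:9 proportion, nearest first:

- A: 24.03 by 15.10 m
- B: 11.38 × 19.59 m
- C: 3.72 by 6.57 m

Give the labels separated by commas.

C, B, A

Ratios: A = 24.03 / 15.10 ≈ 1.591; B = 19.59 / 11.38 ≈ 1.721; C = 6.57 / 3.72 ≈ 1.766.
|Δ from 1.778|: A 0.187; B 0.057; C 0.012.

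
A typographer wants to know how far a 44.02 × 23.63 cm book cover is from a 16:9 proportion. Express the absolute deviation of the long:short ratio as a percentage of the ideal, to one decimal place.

Ratio = 44.02 / 23.63 ≈ 1.8629.
Ideal 16:9 ≈ 1.7778. |1.8629 − 1.7778| / 1.7778 ≈ 4.79% → 4.8%.

4.8%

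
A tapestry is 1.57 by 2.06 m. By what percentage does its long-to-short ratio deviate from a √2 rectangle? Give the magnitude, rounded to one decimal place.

Ratio = 2.06 / 1.57 ≈ 1.3121.
Ideal root-2 ≈ 1.4142. |1.3121 − 1.4142| / 1.4142 ≈ 7.22% → 7.2%.

7.2%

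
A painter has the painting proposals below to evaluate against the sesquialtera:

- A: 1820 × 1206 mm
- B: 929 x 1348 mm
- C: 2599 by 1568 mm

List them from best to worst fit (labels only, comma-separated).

A, B, C

A: 1820/1206 ≈ 1.509 → |1.509 − 1.500| = 0.009
B: 1348/929 ≈ 1.451 → |1.451 − 1.500| = 0.049
C: 2599/1568 ≈ 1.658 → |1.658 − 1.500| = 0.158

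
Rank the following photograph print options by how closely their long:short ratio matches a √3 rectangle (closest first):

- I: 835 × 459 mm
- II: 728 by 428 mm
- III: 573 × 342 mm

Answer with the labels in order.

I: 835/459 ≈ 1.819 → |1.819 − 1.732| = 0.087
II: 728/428 ≈ 1.701 → |1.701 − 1.732| = 0.031
III: 573/342 ≈ 1.675 → |1.675 − 1.732| = 0.057

II, III, I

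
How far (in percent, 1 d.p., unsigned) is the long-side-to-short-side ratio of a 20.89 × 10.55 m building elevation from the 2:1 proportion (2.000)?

Ratio = 20.89 / 10.55 ≈ 1.9801.
Ideal 2:1 = 2.0000. |1.9801 − 2.0000| / 2.0000 ≈ 1.00% → 1.0%.

1.0%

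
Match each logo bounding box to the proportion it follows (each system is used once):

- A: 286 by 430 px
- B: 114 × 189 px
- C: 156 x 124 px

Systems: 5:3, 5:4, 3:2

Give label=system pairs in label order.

A=3:2, B=5:3, C=5:4

A = 430/286 ≈ 1.503 → 3:2 (1.500)
B = 189/114 ≈ 1.658 → 5:3 (1.667)
C = 156/124 ≈ 1.258 → 5:4 (1.250)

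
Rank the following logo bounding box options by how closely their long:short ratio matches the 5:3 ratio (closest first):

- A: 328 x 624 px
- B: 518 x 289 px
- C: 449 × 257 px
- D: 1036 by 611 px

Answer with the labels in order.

A: 624/328 ≈ 1.902 → |1.902 − 1.667| = 0.235
B: 518/289 ≈ 1.792 → |1.792 − 1.667| = 0.125
C: 449/257 ≈ 1.747 → |1.747 − 1.667| = 0.080
D: 1036/611 ≈ 1.696 → |1.696 − 1.667| = 0.029

D, C, B, A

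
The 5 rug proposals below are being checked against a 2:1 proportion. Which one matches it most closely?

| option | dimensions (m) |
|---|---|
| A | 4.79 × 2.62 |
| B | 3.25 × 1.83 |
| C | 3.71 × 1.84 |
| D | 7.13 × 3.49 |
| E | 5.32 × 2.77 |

C

Target 2:1 ≈ 2.000.
A: 1.828 (Δ0.172)  B: 1.776 (Δ0.224)  C: 2.016 (Δ0.016)  D: 2.043 (Δ0.043)  E: 1.921 (Δ0.079)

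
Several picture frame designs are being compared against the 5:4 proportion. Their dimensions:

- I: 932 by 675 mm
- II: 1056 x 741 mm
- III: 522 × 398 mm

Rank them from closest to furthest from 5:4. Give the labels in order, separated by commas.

III, I, II

Ratios: I = 932 / 675 ≈ 1.381; II = 1056 / 741 ≈ 1.425; III = 522 / 398 ≈ 1.312.
|Δ from 1.250|: I 0.131; II 0.175; III 0.062.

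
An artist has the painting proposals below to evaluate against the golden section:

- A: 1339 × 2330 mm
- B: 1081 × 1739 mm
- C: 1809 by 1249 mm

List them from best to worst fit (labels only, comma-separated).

B, A, C

A: 2330/1339 ≈ 1.740 → |1.740 − 1.618| = 0.122
B: 1739/1081 ≈ 1.609 → |1.609 − 1.618| = 0.009
C: 1809/1249 ≈ 1.448 → |1.448 − 1.618| = 0.170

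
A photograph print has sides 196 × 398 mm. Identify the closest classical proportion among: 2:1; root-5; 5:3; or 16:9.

398/196 ≈ 2.031. Nearest candidates are 2:1 (2.000, off by 0.031) and root-5 (2.236, off by 0.205).

2:1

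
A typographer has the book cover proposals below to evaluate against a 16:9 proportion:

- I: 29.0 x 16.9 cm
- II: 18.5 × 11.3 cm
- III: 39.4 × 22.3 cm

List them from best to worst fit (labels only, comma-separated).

Ratios: I = 29.0 / 16.9 ≈ 1.716; II = 18.5 / 11.3 ≈ 1.637; III = 39.4 / 22.3 ≈ 1.767.
|Δ from 1.778|: I 0.062; II 0.141; III 0.011.

III, I, II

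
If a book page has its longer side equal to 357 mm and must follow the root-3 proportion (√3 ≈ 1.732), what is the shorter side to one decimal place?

root-3 ≈ 1.73205.
Shorter side = 357 ÷ 1.73205 ≈ 206.114 → 206.1 mm.

206.1 mm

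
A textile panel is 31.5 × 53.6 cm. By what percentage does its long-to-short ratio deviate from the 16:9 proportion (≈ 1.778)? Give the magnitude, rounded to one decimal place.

4.3%

Ratio = 53.6 / 31.5 ≈ 1.7016.
Ideal 16:9 ≈ 1.7778. |1.7016 − 1.7778| / 1.7778 ≈ 4.29% → 4.3%.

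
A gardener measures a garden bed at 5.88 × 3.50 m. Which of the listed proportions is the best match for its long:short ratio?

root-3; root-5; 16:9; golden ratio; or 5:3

5:3

Ratio = 5.88 / 3.50 ≈ 1.680.
Distances: root-3 1.732 (Δ 0.052); root-5 2.236 (Δ 0.556); 16:9 1.778 (Δ 0.098); golden ratio 1.618 (Δ 0.062); 5:3 1.667 (Δ 0.013).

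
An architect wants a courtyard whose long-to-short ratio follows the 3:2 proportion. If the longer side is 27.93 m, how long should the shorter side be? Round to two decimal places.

18.62 m

3:2 = 1.50000.
Shorter side = 27.93 ÷ 1.50000 ≈ 18.6200 → 18.62 m.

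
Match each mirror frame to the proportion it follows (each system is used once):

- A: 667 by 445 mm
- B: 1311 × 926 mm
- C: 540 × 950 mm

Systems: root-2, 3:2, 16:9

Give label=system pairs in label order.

Ratios: A ≈ 1.499; B ≈ 1.416; C ≈ 1.759.
Targets: root-2 ≈ 1.414; 3:2 ≈ 1.500; 16:9 ≈ 1.778.

A=3:2, B=root-2, C=16:9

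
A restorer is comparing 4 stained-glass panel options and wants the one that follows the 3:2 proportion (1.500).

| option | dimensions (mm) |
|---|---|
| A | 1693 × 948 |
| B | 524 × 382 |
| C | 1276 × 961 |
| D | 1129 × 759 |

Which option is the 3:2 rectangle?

D

Target 3:2 ≈ 1.500.
A: 1.786 (Δ0.286)  B: 1.372 (Δ0.128)  C: 1.328 (Δ0.172)  D: 1.487 (Δ0.013)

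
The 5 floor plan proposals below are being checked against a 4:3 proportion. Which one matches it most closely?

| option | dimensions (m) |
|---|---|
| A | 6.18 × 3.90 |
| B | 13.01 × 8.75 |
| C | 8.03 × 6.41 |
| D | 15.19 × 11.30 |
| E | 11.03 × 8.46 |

D

Target 4:3 ≈ 1.333.
A: 1.585 (Δ0.252)  B: 1.487 (Δ0.154)  C: 1.253 (Δ0.080)  D: 1.344 (Δ0.011)  E: 1.304 (Δ0.029)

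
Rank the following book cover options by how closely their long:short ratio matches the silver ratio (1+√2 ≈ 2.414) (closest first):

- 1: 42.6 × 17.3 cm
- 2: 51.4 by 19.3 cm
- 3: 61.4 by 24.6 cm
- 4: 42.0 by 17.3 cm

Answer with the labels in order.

4, 1, 3, 2

Ratios: 1 = 42.6 / 17.3 ≈ 2.462; 2 = 51.4 / 19.3 ≈ 2.663; 3 = 61.4 / 24.6 ≈ 2.496; 4 = 42.0 / 17.3 ≈ 2.428.
|Δ from 2.414|: 1 0.048; 2 0.249; 3 0.082; 4 0.014.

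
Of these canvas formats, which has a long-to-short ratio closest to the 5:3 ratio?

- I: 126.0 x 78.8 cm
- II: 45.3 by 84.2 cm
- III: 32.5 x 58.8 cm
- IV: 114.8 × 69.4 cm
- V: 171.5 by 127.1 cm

IV

Ratios (long/short): I ≈ 1.599; II ≈ 1.859; III ≈ 1.809; IV ≈ 1.654; V ≈ 1.349.
5:3 ≈ 1.667; option IV is nearest (Δ 0.013).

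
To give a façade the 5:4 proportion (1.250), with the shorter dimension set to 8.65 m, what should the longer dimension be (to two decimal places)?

5:4 = 1.25000.
Longer side = 8.65 × 1.25000 ≈ 10.8125 → 10.81 m.

10.81 m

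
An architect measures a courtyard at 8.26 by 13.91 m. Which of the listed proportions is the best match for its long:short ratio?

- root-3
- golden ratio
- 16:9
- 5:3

5:3

13.91/8.26 ≈ 1.684. Nearest candidates are 5:3 (1.667, off by 0.017) and root-3 (1.732, off by 0.048).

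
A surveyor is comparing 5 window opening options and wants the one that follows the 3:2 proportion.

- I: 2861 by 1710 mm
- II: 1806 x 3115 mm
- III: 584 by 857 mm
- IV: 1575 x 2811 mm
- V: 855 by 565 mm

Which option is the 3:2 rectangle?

Target 3:2 ≈ 1.500.
I: 1.673 (Δ0.173)  II: 1.725 (Δ0.225)  III: 1.467 (Δ0.033)  IV: 1.785 (Δ0.285)  V: 1.513 (Δ0.013)

V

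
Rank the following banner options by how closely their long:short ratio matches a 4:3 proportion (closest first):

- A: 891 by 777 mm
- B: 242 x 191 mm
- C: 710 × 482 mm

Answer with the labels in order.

B, C, A

Ratios: A = 891 / 777 ≈ 1.147; B = 242 / 191 ≈ 1.267; C = 710 / 482 ≈ 1.473.
|Δ from 1.333|: A 0.186; B 0.066; C 0.140.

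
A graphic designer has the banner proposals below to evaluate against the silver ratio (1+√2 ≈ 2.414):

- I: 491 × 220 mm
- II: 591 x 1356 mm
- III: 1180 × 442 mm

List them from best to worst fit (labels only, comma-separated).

I: 491/220 ≈ 2.232 → |2.232 − 2.414| = 0.182
II: 1356/591 ≈ 2.294 → |2.294 − 2.414| = 0.120
III: 1180/442 ≈ 2.670 → |2.670 − 2.414| = 0.256

II, I, III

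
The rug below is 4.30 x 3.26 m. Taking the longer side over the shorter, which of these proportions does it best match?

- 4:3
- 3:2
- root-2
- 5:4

Ratio = 4.30 / 3.26 ≈ 1.319.
Distances: 4:3 1.333 (Δ 0.014); 3:2 1.500 (Δ 0.181); root-2 1.414 (Δ 0.095); 5:4 1.250 (Δ 0.069).

4:3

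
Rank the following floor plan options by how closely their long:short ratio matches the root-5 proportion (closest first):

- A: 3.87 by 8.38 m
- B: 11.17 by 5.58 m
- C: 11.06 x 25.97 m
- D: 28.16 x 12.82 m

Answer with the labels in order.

A: 8.38/3.87 ≈ 2.165 → |2.165 − 2.236| = 0.071
B: 11.17/5.58 ≈ 2.002 → |2.002 − 2.236| = 0.234
C: 25.97/11.06 ≈ 2.348 → |2.348 − 2.236| = 0.112
D: 28.16/12.82 ≈ 2.197 → |2.197 − 2.236| = 0.039

D, A, C, B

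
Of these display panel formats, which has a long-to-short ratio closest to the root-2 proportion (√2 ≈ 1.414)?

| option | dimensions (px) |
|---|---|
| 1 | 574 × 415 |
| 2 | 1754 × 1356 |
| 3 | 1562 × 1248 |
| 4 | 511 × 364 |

Ratios (long/short): 1 ≈ 1.383; 2 ≈ 1.294; 3 ≈ 1.252; 4 ≈ 1.404.
root-2 ≈ 1.414; option 4 is nearest (Δ 0.010).

4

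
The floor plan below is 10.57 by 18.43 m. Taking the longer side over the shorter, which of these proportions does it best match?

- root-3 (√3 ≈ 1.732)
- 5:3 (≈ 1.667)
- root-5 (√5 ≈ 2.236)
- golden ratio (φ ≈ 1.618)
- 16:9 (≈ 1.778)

18.43/10.57 ≈ 1.744. Nearest candidates are root-3 (1.732, off by 0.012) and 16:9 (1.778, off by 0.034).

root-3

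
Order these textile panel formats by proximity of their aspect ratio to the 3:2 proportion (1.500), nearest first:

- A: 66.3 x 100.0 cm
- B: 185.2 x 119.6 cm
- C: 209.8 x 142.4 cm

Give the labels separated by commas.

A, C, B

A: 100.0/66.3 ≈ 1.508 → |1.508 − 1.500| = 0.008
B: 185.2/119.6 ≈ 1.548 → |1.548 − 1.500| = 0.048
C: 209.8/142.4 ≈ 1.473 → |1.473 − 1.500| = 0.027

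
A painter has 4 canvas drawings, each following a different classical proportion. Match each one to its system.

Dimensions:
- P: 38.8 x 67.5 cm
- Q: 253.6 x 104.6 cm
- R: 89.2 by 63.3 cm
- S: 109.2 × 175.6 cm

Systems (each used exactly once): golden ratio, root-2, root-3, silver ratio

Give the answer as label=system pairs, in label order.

P=root-3, Q=silver ratio, R=root-2, S=golden ratio

Ratios: P ≈ 1.740; Q ≈ 2.424; R ≈ 1.409; S ≈ 1.608.
Targets: golden ratio ≈ 1.618; root-2 ≈ 1.414; root-3 ≈ 1.732; silver ratio ≈ 2.414.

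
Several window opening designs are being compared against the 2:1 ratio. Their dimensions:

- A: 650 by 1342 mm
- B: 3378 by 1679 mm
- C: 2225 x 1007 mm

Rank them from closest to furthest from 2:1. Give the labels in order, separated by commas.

B, A, C

Ratios: A = 1342 / 650 ≈ 2.065; B = 3378 / 1679 ≈ 2.012; C = 2225 / 1007 ≈ 2.210.
|Δ from 2.000|: A 0.065; B 0.012; C 0.210.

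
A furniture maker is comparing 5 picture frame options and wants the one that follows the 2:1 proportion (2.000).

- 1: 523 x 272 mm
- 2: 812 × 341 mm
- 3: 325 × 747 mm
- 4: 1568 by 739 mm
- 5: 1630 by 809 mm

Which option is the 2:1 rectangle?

Target 2:1 ≈ 2.000.
1: 1.923 (Δ0.077)  2: 2.381 (Δ0.381)  3: 2.298 (Δ0.298)  4: 2.122 (Δ0.122)  5: 2.015 (Δ0.015)

5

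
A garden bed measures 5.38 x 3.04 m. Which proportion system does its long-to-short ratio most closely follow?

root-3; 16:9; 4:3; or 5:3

16:9

5.38/3.04 ≈ 1.770. Nearest candidates are 16:9 (1.778, off by 0.008) and root-3 (1.732, off by 0.038).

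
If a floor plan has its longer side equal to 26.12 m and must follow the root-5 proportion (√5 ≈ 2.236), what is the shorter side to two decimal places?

root-5 ≈ 2.23607.
Shorter side = 26.12 ÷ 2.23607 ≈ 11.6812 → 11.68 m.

11.68 m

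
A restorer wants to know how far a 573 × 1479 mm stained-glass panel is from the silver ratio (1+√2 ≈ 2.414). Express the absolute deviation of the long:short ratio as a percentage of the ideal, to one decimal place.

6.9%

Ratio = 1479 / 573 ≈ 2.5812.
Ideal silver ratio ≈ 2.4142. |2.5812 − 2.4142| / 2.4142 ≈ 6.92% → 6.9%.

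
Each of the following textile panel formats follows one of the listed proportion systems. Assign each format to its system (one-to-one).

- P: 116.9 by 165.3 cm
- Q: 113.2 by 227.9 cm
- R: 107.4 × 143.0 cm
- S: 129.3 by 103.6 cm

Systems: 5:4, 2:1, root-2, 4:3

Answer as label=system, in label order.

Ratios: P ≈ 1.414; Q ≈ 2.013; R ≈ 1.331; S ≈ 1.248.
Targets: 5:4 ≈ 1.250; 2:1 ≈ 2.000; root-2 ≈ 1.414; 4:3 ≈ 1.333.

P=root-2, Q=2:1, R=4:3, S=5:4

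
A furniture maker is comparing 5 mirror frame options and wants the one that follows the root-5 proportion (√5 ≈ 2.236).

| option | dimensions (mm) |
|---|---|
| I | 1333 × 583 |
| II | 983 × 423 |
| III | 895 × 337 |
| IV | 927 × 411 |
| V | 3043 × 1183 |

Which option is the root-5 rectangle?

Ratios (long/short): I ≈ 2.286; II ≈ 2.324; III ≈ 2.656; IV ≈ 2.255; V ≈ 2.572.
root-5 ≈ 2.236; option IV is nearest (Δ 0.019).

IV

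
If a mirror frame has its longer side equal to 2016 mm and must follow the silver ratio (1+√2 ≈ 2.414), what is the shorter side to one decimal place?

silver ratio ≈ 2.41421.
Shorter side = 2016 ÷ 2.41421 ≈ 835.056 → 835.1 mm.

835.1 mm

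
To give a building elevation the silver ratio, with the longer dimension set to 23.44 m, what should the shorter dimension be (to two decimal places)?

silver ratio ≈ 2.41421.
Shorter side = 23.44 ÷ 2.41421 ≈ 9.7092 → 9.71 m.

9.71 m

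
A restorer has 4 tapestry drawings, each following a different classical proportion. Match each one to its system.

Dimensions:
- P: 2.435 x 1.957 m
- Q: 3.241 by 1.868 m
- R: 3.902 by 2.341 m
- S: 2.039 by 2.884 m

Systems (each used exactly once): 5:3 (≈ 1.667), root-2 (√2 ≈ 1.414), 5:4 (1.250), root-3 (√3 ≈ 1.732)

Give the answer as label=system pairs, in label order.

P=5:4, Q=root-3, R=5:3, S=root-2

Ratios: P ≈ 1.244; Q ≈ 1.735; R ≈ 1.667; S ≈ 1.414.
Targets: 5:3 ≈ 1.667; root-2 ≈ 1.414; 5:4 ≈ 1.250; root-3 ≈ 1.732.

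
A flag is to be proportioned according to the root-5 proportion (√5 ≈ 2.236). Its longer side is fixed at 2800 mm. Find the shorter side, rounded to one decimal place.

root-5 ≈ 2.23607.
Shorter side = 2800 ÷ 2.23607 ≈ 1252.197 → 1252.2 mm.

1252.2 mm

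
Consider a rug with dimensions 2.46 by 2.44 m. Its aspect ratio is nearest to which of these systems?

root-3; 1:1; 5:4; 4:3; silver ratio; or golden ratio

Ratio = 2.46 / 2.44 ≈ 1.008.
Distances: root-3 1.732 (Δ 0.724); 1:1 1.000 (Δ 0.008); 5:4 1.250 (Δ 0.242); 4:3 1.333 (Δ 0.325); silver ratio 2.414 (Δ 1.406); golden ratio 1.618 (Δ 0.610).

1:1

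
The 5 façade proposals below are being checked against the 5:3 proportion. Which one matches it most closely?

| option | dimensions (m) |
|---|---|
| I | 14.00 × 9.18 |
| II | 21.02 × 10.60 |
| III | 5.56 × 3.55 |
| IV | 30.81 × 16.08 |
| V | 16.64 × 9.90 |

Ratios (long/short): I ≈ 1.525; II ≈ 1.983; III ≈ 1.566; IV ≈ 1.916; V ≈ 1.681.
5:3 ≈ 1.667; option V is nearest (Δ 0.014).

V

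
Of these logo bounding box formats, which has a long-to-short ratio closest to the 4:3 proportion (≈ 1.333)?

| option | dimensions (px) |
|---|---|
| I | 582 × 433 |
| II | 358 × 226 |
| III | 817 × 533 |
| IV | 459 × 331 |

I

Ratios (long/short): I ≈ 1.344; II ≈ 1.584; III ≈ 1.533; IV ≈ 1.387.
4:3 ≈ 1.333; option I is nearest (Δ 0.011).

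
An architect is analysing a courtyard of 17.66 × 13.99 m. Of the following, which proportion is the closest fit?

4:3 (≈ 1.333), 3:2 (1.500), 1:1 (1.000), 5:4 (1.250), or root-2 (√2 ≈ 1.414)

5:4

Ratio = 17.66 / 13.99 ≈ 1.262.
Distances: 4:3 1.333 (Δ 0.071); 3:2 1.500 (Δ 0.238); 1:1 1.000 (Δ 0.262); 5:4 1.250 (Δ 0.012); root-2 1.414 (Δ 0.152).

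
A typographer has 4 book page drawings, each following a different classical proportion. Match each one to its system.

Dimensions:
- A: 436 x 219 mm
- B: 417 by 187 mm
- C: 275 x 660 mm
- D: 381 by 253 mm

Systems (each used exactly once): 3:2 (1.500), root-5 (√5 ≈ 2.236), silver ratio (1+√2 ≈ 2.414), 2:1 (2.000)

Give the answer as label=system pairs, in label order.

A = 436/219 ≈ 1.991 → 2:1 (2.000)
B = 417/187 ≈ 2.230 → root-5 (2.236)
C = 660/275 ≈ 2.400 → silver ratio (2.414)
D = 381/253 ≈ 1.506 → 3:2 (1.500)

A=2:1, B=root-5, C=silver ratio, D=3:2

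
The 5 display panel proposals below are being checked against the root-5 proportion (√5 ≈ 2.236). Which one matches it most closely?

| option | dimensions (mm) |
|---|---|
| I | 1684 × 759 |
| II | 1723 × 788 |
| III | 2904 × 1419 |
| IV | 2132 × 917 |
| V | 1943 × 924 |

I

Target root-5 ≈ 2.236.
I: 2.219 (Δ0.017)  II: 2.187 (Δ0.049)  III: 2.047 (Δ0.189)  IV: 2.325 (Δ0.089)  V: 2.103 (Δ0.133)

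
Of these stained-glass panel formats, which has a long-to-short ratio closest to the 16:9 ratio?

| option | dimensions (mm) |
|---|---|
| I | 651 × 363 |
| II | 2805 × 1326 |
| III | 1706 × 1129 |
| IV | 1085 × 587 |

Target 16:9 ≈ 1.778.
I: 1.793 (Δ0.015)  II: 2.115 (Δ0.337)  III: 1.511 (Δ0.267)  IV: 1.848 (Δ0.070)

I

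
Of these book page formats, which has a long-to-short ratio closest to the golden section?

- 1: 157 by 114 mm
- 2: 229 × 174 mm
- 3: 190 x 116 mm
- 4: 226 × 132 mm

Ratios (long/short): 1 ≈ 1.377; 2 ≈ 1.316; 3 ≈ 1.638; 4 ≈ 1.712.
golden ratio ≈ 1.618; option 3 is nearest (Δ 0.020).

3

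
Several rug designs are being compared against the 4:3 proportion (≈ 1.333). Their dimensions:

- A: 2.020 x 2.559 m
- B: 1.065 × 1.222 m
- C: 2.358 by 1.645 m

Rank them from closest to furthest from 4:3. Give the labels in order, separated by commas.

Ratios: A = 2.559 / 2.020 ≈ 1.267; B = 1.222 / 1.065 ≈ 1.147; C = 2.358 / 1.645 ≈ 1.433.
|Δ from 1.333|: A 0.066; B 0.186; C 0.100.

A, C, B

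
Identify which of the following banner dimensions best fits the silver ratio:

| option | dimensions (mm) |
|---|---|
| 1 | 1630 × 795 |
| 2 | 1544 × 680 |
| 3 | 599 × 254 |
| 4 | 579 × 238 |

Target silver ratio ≈ 2.414.
1: 2.050 (Δ0.364)  2: 2.271 (Δ0.143)  3: 2.358 (Δ0.056)  4: 2.433 (Δ0.019)

4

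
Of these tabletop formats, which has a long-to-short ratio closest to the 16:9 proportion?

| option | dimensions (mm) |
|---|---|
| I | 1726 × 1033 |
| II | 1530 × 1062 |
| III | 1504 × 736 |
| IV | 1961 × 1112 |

IV

Ratios (long/short): I ≈ 1.671; II ≈ 1.441; III ≈ 2.043; IV ≈ 1.763.
16:9 ≈ 1.778; option IV is nearest (Δ 0.015).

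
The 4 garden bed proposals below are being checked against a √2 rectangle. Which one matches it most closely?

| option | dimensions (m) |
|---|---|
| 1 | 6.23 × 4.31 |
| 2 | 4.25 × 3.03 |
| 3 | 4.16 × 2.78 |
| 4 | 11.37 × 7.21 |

Target root-2 ≈ 1.414.
1: 1.445 (Δ0.031)  2: 1.403 (Δ0.011)  3: 1.496 (Δ0.082)  4: 1.577 (Δ0.163)

2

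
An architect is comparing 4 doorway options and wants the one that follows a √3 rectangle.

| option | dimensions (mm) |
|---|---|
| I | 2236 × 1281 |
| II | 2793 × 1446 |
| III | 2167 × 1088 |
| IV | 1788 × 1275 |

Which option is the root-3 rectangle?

I

Ratios (long/short): I ≈ 1.746; II ≈ 1.932; III ≈ 1.992; IV ≈ 1.402.
root-3 ≈ 1.732; option I is nearest (Δ 0.014).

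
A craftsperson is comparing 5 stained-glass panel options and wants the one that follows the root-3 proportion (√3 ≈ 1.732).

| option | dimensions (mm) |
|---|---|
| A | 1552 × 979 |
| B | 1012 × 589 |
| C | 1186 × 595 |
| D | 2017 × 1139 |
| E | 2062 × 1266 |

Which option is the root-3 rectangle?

Ratios (long/short): A ≈ 1.585; B ≈ 1.718; C ≈ 1.993; D ≈ 1.771; E ≈ 1.629.
root-3 ≈ 1.732; option B is nearest (Δ 0.014).

B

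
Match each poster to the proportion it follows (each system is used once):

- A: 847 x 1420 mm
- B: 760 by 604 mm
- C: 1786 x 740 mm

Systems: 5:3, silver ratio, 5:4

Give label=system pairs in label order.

A=5:3, B=5:4, C=silver ratio

Ratios: A ≈ 1.677; B ≈ 1.258; C ≈ 2.414.
Targets: 5:3 ≈ 1.667; silver ratio ≈ 2.414; 5:4 ≈ 1.250.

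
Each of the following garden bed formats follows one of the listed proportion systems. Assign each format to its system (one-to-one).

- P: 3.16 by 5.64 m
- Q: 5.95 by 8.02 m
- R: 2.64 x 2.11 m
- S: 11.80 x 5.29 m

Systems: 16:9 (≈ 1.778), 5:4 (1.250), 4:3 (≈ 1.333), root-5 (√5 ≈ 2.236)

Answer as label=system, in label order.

P=16:9, Q=4:3, R=5:4, S=root-5

Ratios: P ≈ 1.785; Q ≈ 1.348; R ≈ 1.251; S ≈ 2.231.
Targets: 16:9 ≈ 1.778; 5:4 ≈ 1.250; 4:3 ≈ 1.333; root-5 ≈ 2.236.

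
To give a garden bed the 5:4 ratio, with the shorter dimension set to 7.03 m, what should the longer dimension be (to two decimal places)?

5:4 = 1.25000.
Longer side = 7.03 × 1.25000 ≈ 8.7875 → 8.79 m.

8.79 m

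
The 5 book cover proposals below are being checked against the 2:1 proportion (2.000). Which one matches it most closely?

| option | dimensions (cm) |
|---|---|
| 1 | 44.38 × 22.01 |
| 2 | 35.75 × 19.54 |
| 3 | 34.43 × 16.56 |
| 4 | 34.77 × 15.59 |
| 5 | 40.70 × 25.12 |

1

Target 2:1 ≈ 2.000.
1: 2.016 (Δ0.016)  2: 1.830 (Δ0.170)  3: 2.079 (Δ0.079)  4: 2.230 (Δ0.230)  5: 1.620 (Δ0.380)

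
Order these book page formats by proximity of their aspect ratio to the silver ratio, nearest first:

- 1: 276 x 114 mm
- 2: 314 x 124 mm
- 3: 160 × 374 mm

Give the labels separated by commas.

Ratios: 1 = 276 / 114 ≈ 2.421; 2 = 314 / 124 ≈ 2.532; 3 = 374 / 160 ≈ 2.337.
|Δ from 2.414|: 1 0.007; 2 0.118; 3 0.077.

1, 3, 2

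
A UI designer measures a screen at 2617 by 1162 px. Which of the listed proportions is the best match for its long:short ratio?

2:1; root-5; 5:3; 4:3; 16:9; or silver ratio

Ratio = 2617 / 1162 ≈ 2.252.
Distances: 2:1 2.000 (Δ 0.252); root-5 2.236 (Δ 0.016); 5:3 1.667 (Δ 0.585); 4:3 1.333 (Δ 0.919); 16:9 1.778 (Δ 0.474); silver ratio 2.414 (Δ 0.162).

root-5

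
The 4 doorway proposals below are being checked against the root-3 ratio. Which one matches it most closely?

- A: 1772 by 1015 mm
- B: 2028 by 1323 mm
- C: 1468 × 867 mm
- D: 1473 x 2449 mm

A

Ratios (long/short): A ≈ 1.746; B ≈ 1.533; C ≈ 1.693; D ≈ 1.663.
root-3 ≈ 1.732; option A is nearest (Δ 0.014).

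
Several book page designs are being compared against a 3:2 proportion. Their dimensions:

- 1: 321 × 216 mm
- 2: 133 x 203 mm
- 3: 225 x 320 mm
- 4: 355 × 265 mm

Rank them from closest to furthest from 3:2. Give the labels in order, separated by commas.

1, 2, 3, 4

Ratios: 1 = 321 / 216 ≈ 1.486; 2 = 203 / 133 ≈ 1.526; 3 = 320 / 225 ≈ 1.422; 4 = 355 / 265 ≈ 1.340.
|Δ from 1.500|: 1 0.014; 2 0.026; 3 0.078; 4 0.160.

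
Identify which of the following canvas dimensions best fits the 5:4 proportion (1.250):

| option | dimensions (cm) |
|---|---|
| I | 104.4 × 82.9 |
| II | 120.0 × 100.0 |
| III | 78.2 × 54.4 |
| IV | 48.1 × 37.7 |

I

Target 5:4 ≈ 1.250.
I: 1.259 (Δ0.009)  II: 1.200 (Δ0.050)  III: 1.438 (Δ0.188)  IV: 1.276 (Δ0.026)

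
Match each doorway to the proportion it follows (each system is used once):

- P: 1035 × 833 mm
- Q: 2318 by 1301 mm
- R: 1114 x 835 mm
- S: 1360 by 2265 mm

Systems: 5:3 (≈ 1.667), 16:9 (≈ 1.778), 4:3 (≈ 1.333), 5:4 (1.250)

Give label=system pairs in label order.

P = 1035/833 ≈ 1.242 → 5:4 (1.250)
Q = 2318/1301 ≈ 1.782 → 16:9 (1.778)
R = 1114/835 ≈ 1.334 → 4:3 (1.333)
S = 2265/1360 ≈ 1.665 → 5:3 (1.667)

P=5:4, Q=16:9, R=4:3, S=5:3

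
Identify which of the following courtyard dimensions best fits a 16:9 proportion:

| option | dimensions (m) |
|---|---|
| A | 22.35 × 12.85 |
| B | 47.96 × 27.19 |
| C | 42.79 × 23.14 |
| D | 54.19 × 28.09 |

B

Target 16:9 ≈ 1.778.
A: 1.739 (Δ0.039)  B: 1.764 (Δ0.014)  C: 1.849 (Δ0.071)  D: 1.929 (Δ0.151)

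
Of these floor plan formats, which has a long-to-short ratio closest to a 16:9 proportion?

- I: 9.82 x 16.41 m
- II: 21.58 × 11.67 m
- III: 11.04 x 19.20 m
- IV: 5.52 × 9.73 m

Ratios (long/short): I ≈ 1.671; II ≈ 1.849; III ≈ 1.739; IV ≈ 1.763.
16:9 ≈ 1.778; option IV is nearest (Δ 0.015).

IV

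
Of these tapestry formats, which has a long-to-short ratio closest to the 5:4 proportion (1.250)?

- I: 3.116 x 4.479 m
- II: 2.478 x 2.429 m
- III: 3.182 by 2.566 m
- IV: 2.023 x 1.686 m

Target 5:4 ≈ 1.250.
I: 1.437 (Δ0.187)  II: 1.020 (Δ0.230)  III: 1.240 (Δ0.010)  IV: 1.200 (Δ0.050)

III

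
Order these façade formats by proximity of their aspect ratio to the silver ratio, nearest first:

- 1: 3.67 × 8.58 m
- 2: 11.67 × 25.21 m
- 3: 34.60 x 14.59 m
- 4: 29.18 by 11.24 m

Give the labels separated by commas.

3, 1, 4, 2

Ratios: 1 = 8.58 / 3.67 ≈ 2.338; 2 = 25.21 / 11.67 ≈ 2.160; 3 = 34.60 / 14.59 ≈ 2.371; 4 = 29.18 / 11.24 ≈ 2.596.
|Δ from 2.414|: 1 0.076; 2 0.254; 3 0.043; 4 0.182.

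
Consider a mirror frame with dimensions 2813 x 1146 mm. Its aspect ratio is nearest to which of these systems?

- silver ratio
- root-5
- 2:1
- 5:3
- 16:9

silver ratio

Ratio = 2813 / 1146 ≈ 2.455.
Distances: silver ratio 2.414 (Δ 0.041); root-5 2.236 (Δ 0.219); 2:1 2.000 (Δ 0.455); 5:3 1.667 (Δ 0.788); 16:9 1.778 (Δ 0.677).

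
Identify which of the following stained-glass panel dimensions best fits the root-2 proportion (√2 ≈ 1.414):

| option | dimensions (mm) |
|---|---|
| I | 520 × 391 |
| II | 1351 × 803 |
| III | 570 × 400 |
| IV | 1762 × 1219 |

Ratios (long/short): I ≈ 1.330; II ≈ 1.682; III ≈ 1.425; IV ≈ 1.445.
root-2 ≈ 1.414; option III is nearest (Δ 0.011).

III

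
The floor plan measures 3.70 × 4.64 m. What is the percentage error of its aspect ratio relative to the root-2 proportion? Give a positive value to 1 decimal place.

11.3%

Ratio = 4.64 / 3.70 ≈ 1.2541.
Ideal root-2 ≈ 1.4142. |1.2541 − 1.4142| / 1.4142 ≈ 11.32% → 11.3%.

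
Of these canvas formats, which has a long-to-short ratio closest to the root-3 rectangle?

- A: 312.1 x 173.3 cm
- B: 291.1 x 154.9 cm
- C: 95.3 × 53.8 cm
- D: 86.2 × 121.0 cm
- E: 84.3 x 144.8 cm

E

Target root-3 ≈ 1.732.
A: 1.801 (Δ0.069)  B: 1.879 (Δ0.147)  C: 1.771 (Δ0.039)  D: 1.404 (Δ0.328)  E: 1.718 (Δ0.014)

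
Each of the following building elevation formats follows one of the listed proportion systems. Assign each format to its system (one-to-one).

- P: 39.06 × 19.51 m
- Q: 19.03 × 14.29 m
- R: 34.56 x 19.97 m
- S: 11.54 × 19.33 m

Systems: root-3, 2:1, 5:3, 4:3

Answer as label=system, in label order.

Ratios: P ≈ 2.002; Q ≈ 1.332; R ≈ 1.731; S ≈ 1.675.
Targets: root-3 ≈ 1.732; 2:1 ≈ 2.000; 5:3 ≈ 1.667; 4:3 ≈ 1.333.

P=2:1, Q=4:3, R=root-3, S=5:3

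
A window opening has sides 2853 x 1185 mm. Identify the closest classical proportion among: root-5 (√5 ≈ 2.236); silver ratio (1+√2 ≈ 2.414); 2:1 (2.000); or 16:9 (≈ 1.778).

silver ratio

Ratio = 2853 / 1185 ≈ 2.408.
Distances: root-5 2.236 (Δ 0.172); silver ratio 2.414 (Δ 0.006); 2:1 2.000 (Δ 0.408); 16:9 1.778 (Δ 0.630).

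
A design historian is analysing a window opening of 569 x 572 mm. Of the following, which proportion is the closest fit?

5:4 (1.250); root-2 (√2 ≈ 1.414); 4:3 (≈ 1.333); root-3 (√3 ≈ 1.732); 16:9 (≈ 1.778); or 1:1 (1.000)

1:1

572/569 ≈ 1.005. Nearest candidates are 1:1 (1.000, off by 0.005) and 5:4 (1.250, off by 0.245).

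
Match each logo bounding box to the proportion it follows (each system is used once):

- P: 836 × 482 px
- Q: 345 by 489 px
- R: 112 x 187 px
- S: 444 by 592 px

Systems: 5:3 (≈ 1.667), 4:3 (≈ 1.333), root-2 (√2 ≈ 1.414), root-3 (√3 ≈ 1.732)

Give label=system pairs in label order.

P = 836/482 ≈ 1.734 → root-3 (1.732)
Q = 489/345 ≈ 1.417 → root-2 (1.414)
R = 187/112 ≈ 1.670 → 5:3 (1.667)
S = 592/444 ≈ 1.333 → 4:3 (1.333)

P=root-3, Q=root-2, R=5:3, S=4:3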